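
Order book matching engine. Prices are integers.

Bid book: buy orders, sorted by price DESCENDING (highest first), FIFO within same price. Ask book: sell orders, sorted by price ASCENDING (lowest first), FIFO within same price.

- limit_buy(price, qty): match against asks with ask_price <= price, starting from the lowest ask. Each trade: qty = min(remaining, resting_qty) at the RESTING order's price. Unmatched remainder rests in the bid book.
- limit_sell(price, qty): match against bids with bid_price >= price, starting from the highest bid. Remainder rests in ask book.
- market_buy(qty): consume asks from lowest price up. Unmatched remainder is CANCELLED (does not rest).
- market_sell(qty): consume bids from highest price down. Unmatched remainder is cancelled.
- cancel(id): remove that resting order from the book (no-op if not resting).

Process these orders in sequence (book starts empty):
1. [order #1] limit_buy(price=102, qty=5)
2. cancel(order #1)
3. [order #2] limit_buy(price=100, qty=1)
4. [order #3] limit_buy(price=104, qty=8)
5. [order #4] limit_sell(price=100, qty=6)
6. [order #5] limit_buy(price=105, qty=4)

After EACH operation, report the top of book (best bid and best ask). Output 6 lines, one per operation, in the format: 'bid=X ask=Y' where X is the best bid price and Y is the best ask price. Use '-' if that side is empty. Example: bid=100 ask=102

Answer: bid=102 ask=-
bid=- ask=-
bid=100 ask=-
bid=104 ask=-
bid=104 ask=-
bid=105 ask=-

Derivation:
After op 1 [order #1] limit_buy(price=102, qty=5): fills=none; bids=[#1:5@102] asks=[-]
After op 2 cancel(order #1): fills=none; bids=[-] asks=[-]
After op 3 [order #2] limit_buy(price=100, qty=1): fills=none; bids=[#2:1@100] asks=[-]
After op 4 [order #3] limit_buy(price=104, qty=8): fills=none; bids=[#3:8@104 #2:1@100] asks=[-]
After op 5 [order #4] limit_sell(price=100, qty=6): fills=#3x#4:6@104; bids=[#3:2@104 #2:1@100] asks=[-]
After op 6 [order #5] limit_buy(price=105, qty=4): fills=none; bids=[#5:4@105 #3:2@104 #2:1@100] asks=[-]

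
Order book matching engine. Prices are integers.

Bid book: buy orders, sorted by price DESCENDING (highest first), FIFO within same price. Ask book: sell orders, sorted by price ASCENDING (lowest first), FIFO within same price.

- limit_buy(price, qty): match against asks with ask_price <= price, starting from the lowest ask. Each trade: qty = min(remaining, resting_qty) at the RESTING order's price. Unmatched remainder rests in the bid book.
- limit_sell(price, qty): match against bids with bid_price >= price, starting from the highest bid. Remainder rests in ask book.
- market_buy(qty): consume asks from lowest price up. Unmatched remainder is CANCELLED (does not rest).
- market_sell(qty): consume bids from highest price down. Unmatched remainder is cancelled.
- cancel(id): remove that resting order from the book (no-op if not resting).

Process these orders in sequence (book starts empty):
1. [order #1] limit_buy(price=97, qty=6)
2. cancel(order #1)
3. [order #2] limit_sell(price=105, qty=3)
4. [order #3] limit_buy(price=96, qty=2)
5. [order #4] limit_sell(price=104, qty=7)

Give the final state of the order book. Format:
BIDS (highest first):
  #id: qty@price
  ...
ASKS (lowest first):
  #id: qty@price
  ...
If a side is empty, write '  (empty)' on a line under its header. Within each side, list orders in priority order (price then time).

After op 1 [order #1] limit_buy(price=97, qty=6): fills=none; bids=[#1:6@97] asks=[-]
After op 2 cancel(order #1): fills=none; bids=[-] asks=[-]
After op 3 [order #2] limit_sell(price=105, qty=3): fills=none; bids=[-] asks=[#2:3@105]
After op 4 [order #3] limit_buy(price=96, qty=2): fills=none; bids=[#3:2@96] asks=[#2:3@105]
After op 5 [order #4] limit_sell(price=104, qty=7): fills=none; bids=[#3:2@96] asks=[#4:7@104 #2:3@105]

Answer: BIDS (highest first):
  #3: 2@96
ASKS (lowest first):
  #4: 7@104
  #2: 3@105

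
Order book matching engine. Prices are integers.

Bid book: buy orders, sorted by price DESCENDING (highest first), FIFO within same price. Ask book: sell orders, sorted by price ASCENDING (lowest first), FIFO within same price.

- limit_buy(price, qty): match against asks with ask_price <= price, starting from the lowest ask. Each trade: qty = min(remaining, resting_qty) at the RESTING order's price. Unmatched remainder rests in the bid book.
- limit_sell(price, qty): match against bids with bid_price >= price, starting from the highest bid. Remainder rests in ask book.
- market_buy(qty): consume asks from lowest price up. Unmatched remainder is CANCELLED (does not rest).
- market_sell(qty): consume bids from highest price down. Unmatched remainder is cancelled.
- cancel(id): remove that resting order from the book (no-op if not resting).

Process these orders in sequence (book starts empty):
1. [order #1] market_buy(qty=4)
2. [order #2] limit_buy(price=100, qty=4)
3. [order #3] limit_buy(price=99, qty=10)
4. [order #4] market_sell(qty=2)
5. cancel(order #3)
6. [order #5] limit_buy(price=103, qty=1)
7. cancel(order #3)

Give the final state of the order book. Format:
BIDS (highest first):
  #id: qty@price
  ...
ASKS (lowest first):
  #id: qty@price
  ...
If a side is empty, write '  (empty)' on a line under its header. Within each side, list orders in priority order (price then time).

Answer: BIDS (highest first):
  #5: 1@103
  #2: 2@100
ASKS (lowest first):
  (empty)

Derivation:
After op 1 [order #1] market_buy(qty=4): fills=none; bids=[-] asks=[-]
After op 2 [order #2] limit_buy(price=100, qty=4): fills=none; bids=[#2:4@100] asks=[-]
After op 3 [order #3] limit_buy(price=99, qty=10): fills=none; bids=[#2:4@100 #3:10@99] asks=[-]
After op 4 [order #4] market_sell(qty=2): fills=#2x#4:2@100; bids=[#2:2@100 #3:10@99] asks=[-]
After op 5 cancel(order #3): fills=none; bids=[#2:2@100] asks=[-]
After op 6 [order #5] limit_buy(price=103, qty=1): fills=none; bids=[#5:1@103 #2:2@100] asks=[-]
After op 7 cancel(order #3): fills=none; bids=[#5:1@103 #2:2@100] asks=[-]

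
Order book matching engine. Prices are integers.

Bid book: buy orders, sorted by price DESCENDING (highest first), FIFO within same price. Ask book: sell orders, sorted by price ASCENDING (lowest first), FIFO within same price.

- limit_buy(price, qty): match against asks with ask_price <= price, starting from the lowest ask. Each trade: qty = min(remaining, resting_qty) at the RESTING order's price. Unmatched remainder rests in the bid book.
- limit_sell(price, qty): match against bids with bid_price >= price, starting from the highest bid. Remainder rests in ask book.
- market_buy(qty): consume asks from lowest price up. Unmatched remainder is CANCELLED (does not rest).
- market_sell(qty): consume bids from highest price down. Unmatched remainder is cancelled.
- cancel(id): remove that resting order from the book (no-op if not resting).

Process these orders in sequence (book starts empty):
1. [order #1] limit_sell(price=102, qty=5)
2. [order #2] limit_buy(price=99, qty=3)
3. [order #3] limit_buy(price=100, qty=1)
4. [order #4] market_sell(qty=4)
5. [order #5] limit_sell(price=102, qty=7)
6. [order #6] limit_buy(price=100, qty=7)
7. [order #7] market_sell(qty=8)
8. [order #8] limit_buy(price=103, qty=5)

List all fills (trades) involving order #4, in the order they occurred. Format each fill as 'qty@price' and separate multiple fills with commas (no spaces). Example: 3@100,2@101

Answer: 1@100,3@99

Derivation:
After op 1 [order #1] limit_sell(price=102, qty=5): fills=none; bids=[-] asks=[#1:5@102]
After op 2 [order #2] limit_buy(price=99, qty=3): fills=none; bids=[#2:3@99] asks=[#1:5@102]
After op 3 [order #3] limit_buy(price=100, qty=1): fills=none; bids=[#3:1@100 #2:3@99] asks=[#1:5@102]
After op 4 [order #4] market_sell(qty=4): fills=#3x#4:1@100 #2x#4:3@99; bids=[-] asks=[#1:5@102]
After op 5 [order #5] limit_sell(price=102, qty=7): fills=none; bids=[-] asks=[#1:5@102 #5:7@102]
After op 6 [order #6] limit_buy(price=100, qty=7): fills=none; bids=[#6:7@100] asks=[#1:5@102 #5:7@102]
After op 7 [order #7] market_sell(qty=8): fills=#6x#7:7@100; bids=[-] asks=[#1:5@102 #5:7@102]
After op 8 [order #8] limit_buy(price=103, qty=5): fills=#8x#1:5@102; bids=[-] asks=[#5:7@102]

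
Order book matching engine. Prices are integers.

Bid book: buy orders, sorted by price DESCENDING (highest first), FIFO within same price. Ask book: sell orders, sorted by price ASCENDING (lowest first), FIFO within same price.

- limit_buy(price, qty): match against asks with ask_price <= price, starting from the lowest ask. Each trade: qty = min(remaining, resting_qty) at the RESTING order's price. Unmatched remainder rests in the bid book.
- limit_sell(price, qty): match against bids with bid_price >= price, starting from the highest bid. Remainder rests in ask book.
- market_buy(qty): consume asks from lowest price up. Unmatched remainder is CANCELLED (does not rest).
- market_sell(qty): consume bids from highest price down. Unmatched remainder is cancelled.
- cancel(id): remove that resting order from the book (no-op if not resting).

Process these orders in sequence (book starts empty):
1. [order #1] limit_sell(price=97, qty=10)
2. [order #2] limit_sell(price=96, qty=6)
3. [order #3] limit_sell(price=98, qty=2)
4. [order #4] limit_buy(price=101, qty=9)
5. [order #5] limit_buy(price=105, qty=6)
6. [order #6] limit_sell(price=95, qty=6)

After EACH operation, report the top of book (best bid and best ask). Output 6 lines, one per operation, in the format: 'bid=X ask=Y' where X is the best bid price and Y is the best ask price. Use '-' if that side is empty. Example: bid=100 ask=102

Answer: bid=- ask=97
bid=- ask=96
bid=- ask=96
bid=- ask=97
bid=- ask=97
bid=- ask=95

Derivation:
After op 1 [order #1] limit_sell(price=97, qty=10): fills=none; bids=[-] asks=[#1:10@97]
After op 2 [order #2] limit_sell(price=96, qty=6): fills=none; bids=[-] asks=[#2:6@96 #1:10@97]
After op 3 [order #3] limit_sell(price=98, qty=2): fills=none; bids=[-] asks=[#2:6@96 #1:10@97 #3:2@98]
After op 4 [order #4] limit_buy(price=101, qty=9): fills=#4x#2:6@96 #4x#1:3@97; bids=[-] asks=[#1:7@97 #3:2@98]
After op 5 [order #5] limit_buy(price=105, qty=6): fills=#5x#1:6@97; bids=[-] asks=[#1:1@97 #3:2@98]
After op 6 [order #6] limit_sell(price=95, qty=6): fills=none; bids=[-] asks=[#6:6@95 #1:1@97 #3:2@98]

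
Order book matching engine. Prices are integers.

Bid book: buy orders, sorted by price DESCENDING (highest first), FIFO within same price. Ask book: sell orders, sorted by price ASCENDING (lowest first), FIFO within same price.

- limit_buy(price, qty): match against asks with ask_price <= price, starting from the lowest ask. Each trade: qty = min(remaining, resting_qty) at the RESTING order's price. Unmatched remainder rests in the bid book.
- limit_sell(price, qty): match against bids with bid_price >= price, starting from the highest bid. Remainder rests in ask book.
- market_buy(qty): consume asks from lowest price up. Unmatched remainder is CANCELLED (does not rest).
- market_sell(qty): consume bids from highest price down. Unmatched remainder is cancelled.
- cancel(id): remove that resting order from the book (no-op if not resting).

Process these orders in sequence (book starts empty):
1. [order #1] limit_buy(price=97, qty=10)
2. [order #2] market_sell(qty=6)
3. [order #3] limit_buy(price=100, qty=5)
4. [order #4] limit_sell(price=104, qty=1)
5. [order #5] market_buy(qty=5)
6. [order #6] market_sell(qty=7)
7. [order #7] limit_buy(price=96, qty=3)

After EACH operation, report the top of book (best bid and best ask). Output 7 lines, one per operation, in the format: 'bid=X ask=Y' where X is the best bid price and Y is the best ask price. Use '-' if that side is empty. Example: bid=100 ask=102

Answer: bid=97 ask=-
bid=97 ask=-
bid=100 ask=-
bid=100 ask=104
bid=100 ask=-
bid=97 ask=-
bid=97 ask=-

Derivation:
After op 1 [order #1] limit_buy(price=97, qty=10): fills=none; bids=[#1:10@97] asks=[-]
After op 2 [order #2] market_sell(qty=6): fills=#1x#2:6@97; bids=[#1:4@97] asks=[-]
After op 3 [order #3] limit_buy(price=100, qty=5): fills=none; bids=[#3:5@100 #1:4@97] asks=[-]
After op 4 [order #4] limit_sell(price=104, qty=1): fills=none; bids=[#3:5@100 #1:4@97] asks=[#4:1@104]
After op 5 [order #5] market_buy(qty=5): fills=#5x#4:1@104; bids=[#3:5@100 #1:4@97] asks=[-]
After op 6 [order #6] market_sell(qty=7): fills=#3x#6:5@100 #1x#6:2@97; bids=[#1:2@97] asks=[-]
After op 7 [order #7] limit_buy(price=96, qty=3): fills=none; bids=[#1:2@97 #7:3@96] asks=[-]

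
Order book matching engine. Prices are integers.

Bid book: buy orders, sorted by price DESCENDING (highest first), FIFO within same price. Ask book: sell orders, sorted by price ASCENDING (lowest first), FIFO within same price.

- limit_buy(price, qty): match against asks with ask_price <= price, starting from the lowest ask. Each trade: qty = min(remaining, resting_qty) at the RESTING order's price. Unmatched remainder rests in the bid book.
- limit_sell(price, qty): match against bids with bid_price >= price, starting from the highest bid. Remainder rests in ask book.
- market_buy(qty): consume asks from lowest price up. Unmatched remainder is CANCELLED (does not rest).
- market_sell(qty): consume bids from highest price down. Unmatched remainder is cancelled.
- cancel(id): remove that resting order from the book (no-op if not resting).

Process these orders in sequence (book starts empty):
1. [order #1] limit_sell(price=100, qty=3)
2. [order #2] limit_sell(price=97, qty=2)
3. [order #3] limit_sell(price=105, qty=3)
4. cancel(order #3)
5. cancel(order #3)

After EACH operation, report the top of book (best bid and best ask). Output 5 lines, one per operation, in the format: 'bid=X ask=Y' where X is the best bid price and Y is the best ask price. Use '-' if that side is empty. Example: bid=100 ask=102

Answer: bid=- ask=100
bid=- ask=97
bid=- ask=97
bid=- ask=97
bid=- ask=97

Derivation:
After op 1 [order #1] limit_sell(price=100, qty=3): fills=none; bids=[-] asks=[#1:3@100]
After op 2 [order #2] limit_sell(price=97, qty=2): fills=none; bids=[-] asks=[#2:2@97 #1:3@100]
After op 3 [order #3] limit_sell(price=105, qty=3): fills=none; bids=[-] asks=[#2:2@97 #1:3@100 #3:3@105]
After op 4 cancel(order #3): fills=none; bids=[-] asks=[#2:2@97 #1:3@100]
After op 5 cancel(order #3): fills=none; bids=[-] asks=[#2:2@97 #1:3@100]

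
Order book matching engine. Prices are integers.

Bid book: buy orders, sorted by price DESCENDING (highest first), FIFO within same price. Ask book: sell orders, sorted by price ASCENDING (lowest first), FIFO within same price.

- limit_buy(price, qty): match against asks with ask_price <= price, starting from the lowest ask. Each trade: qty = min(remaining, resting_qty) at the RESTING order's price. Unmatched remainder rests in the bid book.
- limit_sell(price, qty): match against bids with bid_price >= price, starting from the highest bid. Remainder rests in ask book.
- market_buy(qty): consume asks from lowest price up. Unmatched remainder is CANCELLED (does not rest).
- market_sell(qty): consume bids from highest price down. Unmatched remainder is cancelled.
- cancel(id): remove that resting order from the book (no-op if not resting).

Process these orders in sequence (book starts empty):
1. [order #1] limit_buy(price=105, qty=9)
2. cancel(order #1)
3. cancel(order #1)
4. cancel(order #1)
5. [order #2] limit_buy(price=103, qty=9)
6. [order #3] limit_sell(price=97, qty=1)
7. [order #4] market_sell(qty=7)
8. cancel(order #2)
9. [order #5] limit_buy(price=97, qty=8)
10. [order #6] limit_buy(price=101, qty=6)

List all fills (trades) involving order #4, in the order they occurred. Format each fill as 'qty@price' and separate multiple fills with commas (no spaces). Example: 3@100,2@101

Answer: 7@103

Derivation:
After op 1 [order #1] limit_buy(price=105, qty=9): fills=none; bids=[#1:9@105] asks=[-]
After op 2 cancel(order #1): fills=none; bids=[-] asks=[-]
After op 3 cancel(order #1): fills=none; bids=[-] asks=[-]
After op 4 cancel(order #1): fills=none; bids=[-] asks=[-]
After op 5 [order #2] limit_buy(price=103, qty=9): fills=none; bids=[#2:9@103] asks=[-]
After op 6 [order #3] limit_sell(price=97, qty=1): fills=#2x#3:1@103; bids=[#2:8@103] asks=[-]
After op 7 [order #4] market_sell(qty=7): fills=#2x#4:7@103; bids=[#2:1@103] asks=[-]
After op 8 cancel(order #2): fills=none; bids=[-] asks=[-]
After op 9 [order #5] limit_buy(price=97, qty=8): fills=none; bids=[#5:8@97] asks=[-]
After op 10 [order #6] limit_buy(price=101, qty=6): fills=none; bids=[#6:6@101 #5:8@97] asks=[-]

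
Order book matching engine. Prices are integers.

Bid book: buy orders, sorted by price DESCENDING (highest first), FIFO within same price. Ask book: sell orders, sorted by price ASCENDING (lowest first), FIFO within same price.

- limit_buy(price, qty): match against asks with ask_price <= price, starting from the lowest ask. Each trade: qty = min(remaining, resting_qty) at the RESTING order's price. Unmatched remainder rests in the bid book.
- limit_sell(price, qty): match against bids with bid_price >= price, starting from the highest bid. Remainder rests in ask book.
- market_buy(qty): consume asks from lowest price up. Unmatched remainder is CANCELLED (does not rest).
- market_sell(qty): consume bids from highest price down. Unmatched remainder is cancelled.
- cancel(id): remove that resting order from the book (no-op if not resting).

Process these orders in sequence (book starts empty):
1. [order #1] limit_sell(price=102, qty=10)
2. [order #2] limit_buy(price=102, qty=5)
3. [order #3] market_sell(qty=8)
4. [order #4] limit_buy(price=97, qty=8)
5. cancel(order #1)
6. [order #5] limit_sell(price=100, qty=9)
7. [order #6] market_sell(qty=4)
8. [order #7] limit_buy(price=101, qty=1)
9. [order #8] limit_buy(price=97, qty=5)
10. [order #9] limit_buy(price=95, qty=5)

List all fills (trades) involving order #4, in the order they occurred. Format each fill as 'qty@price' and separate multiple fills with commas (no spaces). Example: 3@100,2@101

After op 1 [order #1] limit_sell(price=102, qty=10): fills=none; bids=[-] asks=[#1:10@102]
After op 2 [order #2] limit_buy(price=102, qty=5): fills=#2x#1:5@102; bids=[-] asks=[#1:5@102]
After op 3 [order #3] market_sell(qty=8): fills=none; bids=[-] asks=[#1:5@102]
After op 4 [order #4] limit_buy(price=97, qty=8): fills=none; bids=[#4:8@97] asks=[#1:5@102]
After op 5 cancel(order #1): fills=none; bids=[#4:8@97] asks=[-]
After op 6 [order #5] limit_sell(price=100, qty=9): fills=none; bids=[#4:8@97] asks=[#5:9@100]
After op 7 [order #6] market_sell(qty=4): fills=#4x#6:4@97; bids=[#4:4@97] asks=[#5:9@100]
After op 8 [order #7] limit_buy(price=101, qty=1): fills=#7x#5:1@100; bids=[#4:4@97] asks=[#5:8@100]
After op 9 [order #8] limit_buy(price=97, qty=5): fills=none; bids=[#4:4@97 #8:5@97] asks=[#5:8@100]
After op 10 [order #9] limit_buy(price=95, qty=5): fills=none; bids=[#4:4@97 #8:5@97 #9:5@95] asks=[#5:8@100]

Answer: 4@97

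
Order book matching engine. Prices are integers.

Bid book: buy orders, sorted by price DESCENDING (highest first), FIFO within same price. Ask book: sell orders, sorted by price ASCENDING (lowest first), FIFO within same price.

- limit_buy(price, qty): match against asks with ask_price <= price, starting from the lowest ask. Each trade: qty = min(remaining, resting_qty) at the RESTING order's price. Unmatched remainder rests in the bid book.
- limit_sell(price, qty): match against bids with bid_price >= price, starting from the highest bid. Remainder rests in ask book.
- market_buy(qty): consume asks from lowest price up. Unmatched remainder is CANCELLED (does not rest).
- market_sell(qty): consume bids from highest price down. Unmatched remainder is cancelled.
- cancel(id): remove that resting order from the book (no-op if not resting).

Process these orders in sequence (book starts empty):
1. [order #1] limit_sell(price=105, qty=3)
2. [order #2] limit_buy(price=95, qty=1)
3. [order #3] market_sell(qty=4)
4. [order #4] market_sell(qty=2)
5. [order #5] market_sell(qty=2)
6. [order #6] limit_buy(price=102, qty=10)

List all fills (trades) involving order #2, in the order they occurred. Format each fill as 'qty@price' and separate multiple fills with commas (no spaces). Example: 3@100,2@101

After op 1 [order #1] limit_sell(price=105, qty=3): fills=none; bids=[-] asks=[#1:3@105]
After op 2 [order #2] limit_buy(price=95, qty=1): fills=none; bids=[#2:1@95] asks=[#1:3@105]
After op 3 [order #3] market_sell(qty=4): fills=#2x#3:1@95; bids=[-] asks=[#1:3@105]
After op 4 [order #4] market_sell(qty=2): fills=none; bids=[-] asks=[#1:3@105]
After op 5 [order #5] market_sell(qty=2): fills=none; bids=[-] asks=[#1:3@105]
After op 6 [order #6] limit_buy(price=102, qty=10): fills=none; bids=[#6:10@102] asks=[#1:3@105]

Answer: 1@95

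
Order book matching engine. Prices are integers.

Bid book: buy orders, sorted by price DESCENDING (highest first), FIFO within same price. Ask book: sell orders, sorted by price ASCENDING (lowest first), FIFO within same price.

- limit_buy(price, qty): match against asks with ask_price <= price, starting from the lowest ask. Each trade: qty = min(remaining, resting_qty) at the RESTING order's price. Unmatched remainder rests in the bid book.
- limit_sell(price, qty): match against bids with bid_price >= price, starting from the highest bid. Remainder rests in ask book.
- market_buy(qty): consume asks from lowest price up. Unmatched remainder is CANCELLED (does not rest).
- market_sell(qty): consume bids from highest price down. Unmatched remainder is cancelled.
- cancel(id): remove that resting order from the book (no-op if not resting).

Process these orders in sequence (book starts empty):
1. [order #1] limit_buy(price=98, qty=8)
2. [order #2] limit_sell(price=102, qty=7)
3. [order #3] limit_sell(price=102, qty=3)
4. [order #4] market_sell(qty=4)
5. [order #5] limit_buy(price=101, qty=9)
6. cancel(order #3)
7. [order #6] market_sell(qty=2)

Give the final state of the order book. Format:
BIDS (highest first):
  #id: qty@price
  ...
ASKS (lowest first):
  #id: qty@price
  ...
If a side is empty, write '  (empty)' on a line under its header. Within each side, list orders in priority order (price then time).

Answer: BIDS (highest first):
  #5: 7@101
  #1: 4@98
ASKS (lowest first):
  #2: 7@102

Derivation:
After op 1 [order #1] limit_buy(price=98, qty=8): fills=none; bids=[#1:8@98] asks=[-]
After op 2 [order #2] limit_sell(price=102, qty=7): fills=none; bids=[#1:8@98] asks=[#2:7@102]
After op 3 [order #3] limit_sell(price=102, qty=3): fills=none; bids=[#1:8@98] asks=[#2:7@102 #3:3@102]
After op 4 [order #4] market_sell(qty=4): fills=#1x#4:4@98; bids=[#1:4@98] asks=[#2:7@102 #3:3@102]
After op 5 [order #5] limit_buy(price=101, qty=9): fills=none; bids=[#5:9@101 #1:4@98] asks=[#2:7@102 #3:3@102]
After op 6 cancel(order #3): fills=none; bids=[#5:9@101 #1:4@98] asks=[#2:7@102]
After op 7 [order #6] market_sell(qty=2): fills=#5x#6:2@101; bids=[#5:7@101 #1:4@98] asks=[#2:7@102]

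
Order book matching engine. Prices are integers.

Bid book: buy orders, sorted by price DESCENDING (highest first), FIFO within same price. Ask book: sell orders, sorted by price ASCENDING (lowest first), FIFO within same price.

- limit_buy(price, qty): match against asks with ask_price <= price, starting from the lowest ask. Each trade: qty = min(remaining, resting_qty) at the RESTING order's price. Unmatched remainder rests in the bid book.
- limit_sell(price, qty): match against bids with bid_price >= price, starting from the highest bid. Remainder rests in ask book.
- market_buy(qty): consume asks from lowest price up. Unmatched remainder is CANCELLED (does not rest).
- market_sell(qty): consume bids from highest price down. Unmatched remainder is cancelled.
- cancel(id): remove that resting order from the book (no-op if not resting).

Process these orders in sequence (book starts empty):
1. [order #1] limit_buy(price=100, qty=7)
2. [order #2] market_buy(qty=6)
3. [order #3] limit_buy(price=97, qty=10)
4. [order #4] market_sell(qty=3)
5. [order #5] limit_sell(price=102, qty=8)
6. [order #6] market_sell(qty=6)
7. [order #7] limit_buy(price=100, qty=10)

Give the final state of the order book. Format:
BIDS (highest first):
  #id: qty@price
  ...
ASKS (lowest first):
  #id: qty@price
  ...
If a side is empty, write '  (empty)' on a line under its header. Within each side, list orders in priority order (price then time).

After op 1 [order #1] limit_buy(price=100, qty=7): fills=none; bids=[#1:7@100] asks=[-]
After op 2 [order #2] market_buy(qty=6): fills=none; bids=[#1:7@100] asks=[-]
After op 3 [order #3] limit_buy(price=97, qty=10): fills=none; bids=[#1:7@100 #3:10@97] asks=[-]
After op 4 [order #4] market_sell(qty=3): fills=#1x#4:3@100; bids=[#1:4@100 #3:10@97] asks=[-]
After op 5 [order #5] limit_sell(price=102, qty=8): fills=none; bids=[#1:4@100 #3:10@97] asks=[#5:8@102]
After op 6 [order #6] market_sell(qty=6): fills=#1x#6:4@100 #3x#6:2@97; bids=[#3:8@97] asks=[#5:8@102]
After op 7 [order #7] limit_buy(price=100, qty=10): fills=none; bids=[#7:10@100 #3:8@97] asks=[#5:8@102]

Answer: BIDS (highest first):
  #7: 10@100
  #3: 8@97
ASKS (lowest first):
  #5: 8@102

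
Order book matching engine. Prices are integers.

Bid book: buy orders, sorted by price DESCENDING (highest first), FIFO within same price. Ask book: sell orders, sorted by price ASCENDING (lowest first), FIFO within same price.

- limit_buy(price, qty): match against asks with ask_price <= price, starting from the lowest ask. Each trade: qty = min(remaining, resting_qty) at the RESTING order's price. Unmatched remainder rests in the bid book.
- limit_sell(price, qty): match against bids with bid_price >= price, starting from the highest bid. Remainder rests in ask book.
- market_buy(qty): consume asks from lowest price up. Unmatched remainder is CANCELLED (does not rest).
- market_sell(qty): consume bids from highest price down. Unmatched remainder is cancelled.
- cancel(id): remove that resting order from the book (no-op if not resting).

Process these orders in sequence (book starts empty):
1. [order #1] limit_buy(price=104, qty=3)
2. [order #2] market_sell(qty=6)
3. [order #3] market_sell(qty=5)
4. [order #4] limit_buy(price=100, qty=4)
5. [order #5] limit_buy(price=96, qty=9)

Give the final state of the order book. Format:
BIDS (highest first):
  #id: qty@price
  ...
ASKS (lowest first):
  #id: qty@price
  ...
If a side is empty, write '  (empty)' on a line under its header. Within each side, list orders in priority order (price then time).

After op 1 [order #1] limit_buy(price=104, qty=3): fills=none; bids=[#1:3@104] asks=[-]
After op 2 [order #2] market_sell(qty=6): fills=#1x#2:3@104; bids=[-] asks=[-]
After op 3 [order #3] market_sell(qty=5): fills=none; bids=[-] asks=[-]
After op 4 [order #4] limit_buy(price=100, qty=4): fills=none; bids=[#4:4@100] asks=[-]
After op 5 [order #5] limit_buy(price=96, qty=9): fills=none; bids=[#4:4@100 #5:9@96] asks=[-]

Answer: BIDS (highest first):
  #4: 4@100
  #5: 9@96
ASKS (lowest first):
  (empty)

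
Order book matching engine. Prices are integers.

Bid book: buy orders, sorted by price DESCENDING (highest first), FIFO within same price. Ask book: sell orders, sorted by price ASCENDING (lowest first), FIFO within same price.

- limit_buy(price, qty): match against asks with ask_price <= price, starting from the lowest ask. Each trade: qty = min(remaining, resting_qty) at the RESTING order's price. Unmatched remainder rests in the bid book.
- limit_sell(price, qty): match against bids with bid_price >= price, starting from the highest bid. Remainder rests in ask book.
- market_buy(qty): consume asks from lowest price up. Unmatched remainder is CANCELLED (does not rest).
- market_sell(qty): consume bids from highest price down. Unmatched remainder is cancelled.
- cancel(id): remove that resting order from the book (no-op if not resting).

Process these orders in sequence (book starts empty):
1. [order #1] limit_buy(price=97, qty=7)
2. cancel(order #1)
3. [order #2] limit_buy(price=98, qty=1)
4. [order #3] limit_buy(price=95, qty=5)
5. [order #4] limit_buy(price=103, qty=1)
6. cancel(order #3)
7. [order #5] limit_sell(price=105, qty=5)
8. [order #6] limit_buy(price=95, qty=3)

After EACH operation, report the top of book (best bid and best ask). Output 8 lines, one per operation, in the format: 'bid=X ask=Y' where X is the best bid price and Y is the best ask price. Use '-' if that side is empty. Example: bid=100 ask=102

Answer: bid=97 ask=-
bid=- ask=-
bid=98 ask=-
bid=98 ask=-
bid=103 ask=-
bid=103 ask=-
bid=103 ask=105
bid=103 ask=105

Derivation:
After op 1 [order #1] limit_buy(price=97, qty=7): fills=none; bids=[#1:7@97] asks=[-]
After op 2 cancel(order #1): fills=none; bids=[-] asks=[-]
After op 3 [order #2] limit_buy(price=98, qty=1): fills=none; bids=[#2:1@98] asks=[-]
After op 4 [order #3] limit_buy(price=95, qty=5): fills=none; bids=[#2:1@98 #3:5@95] asks=[-]
After op 5 [order #4] limit_buy(price=103, qty=1): fills=none; bids=[#4:1@103 #2:1@98 #3:5@95] asks=[-]
After op 6 cancel(order #3): fills=none; bids=[#4:1@103 #2:1@98] asks=[-]
After op 7 [order #5] limit_sell(price=105, qty=5): fills=none; bids=[#4:1@103 #2:1@98] asks=[#5:5@105]
After op 8 [order #6] limit_buy(price=95, qty=3): fills=none; bids=[#4:1@103 #2:1@98 #6:3@95] asks=[#5:5@105]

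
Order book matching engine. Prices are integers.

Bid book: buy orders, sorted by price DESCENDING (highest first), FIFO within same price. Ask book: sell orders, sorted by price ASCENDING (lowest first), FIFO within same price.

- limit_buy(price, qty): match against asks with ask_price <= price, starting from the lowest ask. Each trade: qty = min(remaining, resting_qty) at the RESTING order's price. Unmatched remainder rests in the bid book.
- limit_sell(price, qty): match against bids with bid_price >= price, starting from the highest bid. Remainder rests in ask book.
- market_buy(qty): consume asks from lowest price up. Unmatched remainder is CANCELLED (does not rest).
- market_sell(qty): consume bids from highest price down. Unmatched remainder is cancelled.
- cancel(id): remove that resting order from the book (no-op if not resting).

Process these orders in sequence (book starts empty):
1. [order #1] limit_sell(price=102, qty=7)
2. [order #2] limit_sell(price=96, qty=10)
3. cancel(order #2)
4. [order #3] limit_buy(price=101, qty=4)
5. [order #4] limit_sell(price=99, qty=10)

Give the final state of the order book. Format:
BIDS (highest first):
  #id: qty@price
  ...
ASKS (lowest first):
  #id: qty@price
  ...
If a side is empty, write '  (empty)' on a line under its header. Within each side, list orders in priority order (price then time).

Answer: BIDS (highest first):
  (empty)
ASKS (lowest first):
  #4: 6@99
  #1: 7@102

Derivation:
After op 1 [order #1] limit_sell(price=102, qty=7): fills=none; bids=[-] asks=[#1:7@102]
After op 2 [order #2] limit_sell(price=96, qty=10): fills=none; bids=[-] asks=[#2:10@96 #1:7@102]
After op 3 cancel(order #2): fills=none; bids=[-] asks=[#1:7@102]
After op 4 [order #3] limit_buy(price=101, qty=4): fills=none; bids=[#3:4@101] asks=[#1:7@102]
After op 5 [order #4] limit_sell(price=99, qty=10): fills=#3x#4:4@101; bids=[-] asks=[#4:6@99 #1:7@102]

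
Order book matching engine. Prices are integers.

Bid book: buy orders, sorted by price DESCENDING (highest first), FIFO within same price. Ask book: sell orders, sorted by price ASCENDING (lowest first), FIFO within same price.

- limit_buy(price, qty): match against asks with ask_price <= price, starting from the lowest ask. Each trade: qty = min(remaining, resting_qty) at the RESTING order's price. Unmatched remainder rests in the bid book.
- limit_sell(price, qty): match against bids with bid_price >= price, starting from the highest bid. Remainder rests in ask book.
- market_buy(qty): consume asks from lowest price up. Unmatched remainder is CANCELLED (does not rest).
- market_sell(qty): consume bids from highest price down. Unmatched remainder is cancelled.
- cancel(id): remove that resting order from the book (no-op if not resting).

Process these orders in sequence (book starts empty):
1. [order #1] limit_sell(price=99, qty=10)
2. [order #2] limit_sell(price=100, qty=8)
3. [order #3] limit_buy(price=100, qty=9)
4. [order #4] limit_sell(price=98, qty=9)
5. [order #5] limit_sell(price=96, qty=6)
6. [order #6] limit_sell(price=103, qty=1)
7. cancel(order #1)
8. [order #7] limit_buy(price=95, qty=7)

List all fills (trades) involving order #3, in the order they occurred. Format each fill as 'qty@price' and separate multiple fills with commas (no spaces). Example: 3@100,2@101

Answer: 9@99

Derivation:
After op 1 [order #1] limit_sell(price=99, qty=10): fills=none; bids=[-] asks=[#1:10@99]
After op 2 [order #2] limit_sell(price=100, qty=8): fills=none; bids=[-] asks=[#1:10@99 #2:8@100]
After op 3 [order #3] limit_buy(price=100, qty=9): fills=#3x#1:9@99; bids=[-] asks=[#1:1@99 #2:8@100]
After op 4 [order #4] limit_sell(price=98, qty=9): fills=none; bids=[-] asks=[#4:9@98 #1:1@99 #2:8@100]
After op 5 [order #5] limit_sell(price=96, qty=6): fills=none; bids=[-] asks=[#5:6@96 #4:9@98 #1:1@99 #2:8@100]
After op 6 [order #6] limit_sell(price=103, qty=1): fills=none; bids=[-] asks=[#5:6@96 #4:9@98 #1:1@99 #2:8@100 #6:1@103]
After op 7 cancel(order #1): fills=none; bids=[-] asks=[#5:6@96 #4:9@98 #2:8@100 #6:1@103]
After op 8 [order #7] limit_buy(price=95, qty=7): fills=none; bids=[#7:7@95] asks=[#5:6@96 #4:9@98 #2:8@100 #6:1@103]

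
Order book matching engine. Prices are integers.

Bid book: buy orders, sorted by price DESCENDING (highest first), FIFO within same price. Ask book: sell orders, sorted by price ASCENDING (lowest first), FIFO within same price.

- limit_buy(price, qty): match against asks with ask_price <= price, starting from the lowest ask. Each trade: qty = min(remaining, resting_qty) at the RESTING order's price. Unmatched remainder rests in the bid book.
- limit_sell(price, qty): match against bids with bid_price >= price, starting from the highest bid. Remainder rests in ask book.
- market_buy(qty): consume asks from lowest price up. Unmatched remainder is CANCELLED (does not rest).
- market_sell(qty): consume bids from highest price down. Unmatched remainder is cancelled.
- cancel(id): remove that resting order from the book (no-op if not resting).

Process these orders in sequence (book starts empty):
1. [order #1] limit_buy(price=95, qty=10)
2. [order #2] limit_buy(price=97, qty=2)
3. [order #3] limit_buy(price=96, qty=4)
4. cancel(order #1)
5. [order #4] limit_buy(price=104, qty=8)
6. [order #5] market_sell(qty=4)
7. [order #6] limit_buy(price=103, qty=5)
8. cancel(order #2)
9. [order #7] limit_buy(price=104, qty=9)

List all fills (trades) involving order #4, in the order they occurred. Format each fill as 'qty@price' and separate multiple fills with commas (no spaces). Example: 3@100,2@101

After op 1 [order #1] limit_buy(price=95, qty=10): fills=none; bids=[#1:10@95] asks=[-]
After op 2 [order #2] limit_buy(price=97, qty=2): fills=none; bids=[#2:2@97 #1:10@95] asks=[-]
After op 3 [order #3] limit_buy(price=96, qty=4): fills=none; bids=[#2:2@97 #3:4@96 #1:10@95] asks=[-]
After op 4 cancel(order #1): fills=none; bids=[#2:2@97 #3:4@96] asks=[-]
After op 5 [order #4] limit_buy(price=104, qty=8): fills=none; bids=[#4:8@104 #2:2@97 #3:4@96] asks=[-]
After op 6 [order #5] market_sell(qty=4): fills=#4x#5:4@104; bids=[#4:4@104 #2:2@97 #3:4@96] asks=[-]
After op 7 [order #6] limit_buy(price=103, qty=5): fills=none; bids=[#4:4@104 #6:5@103 #2:2@97 #3:4@96] asks=[-]
After op 8 cancel(order #2): fills=none; bids=[#4:4@104 #6:5@103 #3:4@96] asks=[-]
After op 9 [order #7] limit_buy(price=104, qty=9): fills=none; bids=[#4:4@104 #7:9@104 #6:5@103 #3:4@96] asks=[-]

Answer: 4@104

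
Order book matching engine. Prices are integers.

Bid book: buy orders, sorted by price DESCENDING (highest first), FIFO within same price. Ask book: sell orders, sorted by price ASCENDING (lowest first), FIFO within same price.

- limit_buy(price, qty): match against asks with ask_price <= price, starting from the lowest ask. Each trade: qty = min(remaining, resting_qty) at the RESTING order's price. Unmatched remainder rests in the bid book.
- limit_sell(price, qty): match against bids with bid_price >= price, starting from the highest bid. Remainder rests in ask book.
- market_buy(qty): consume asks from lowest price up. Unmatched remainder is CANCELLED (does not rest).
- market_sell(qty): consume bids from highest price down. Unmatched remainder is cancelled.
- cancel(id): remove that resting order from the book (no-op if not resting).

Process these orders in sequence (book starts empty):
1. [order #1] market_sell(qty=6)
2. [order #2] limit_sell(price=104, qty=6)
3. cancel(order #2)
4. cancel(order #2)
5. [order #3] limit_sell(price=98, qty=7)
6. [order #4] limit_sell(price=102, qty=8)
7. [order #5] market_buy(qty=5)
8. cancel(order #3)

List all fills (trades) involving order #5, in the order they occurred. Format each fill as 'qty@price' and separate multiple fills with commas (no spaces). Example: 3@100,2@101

Answer: 5@98

Derivation:
After op 1 [order #1] market_sell(qty=6): fills=none; bids=[-] asks=[-]
After op 2 [order #2] limit_sell(price=104, qty=6): fills=none; bids=[-] asks=[#2:6@104]
After op 3 cancel(order #2): fills=none; bids=[-] asks=[-]
After op 4 cancel(order #2): fills=none; bids=[-] asks=[-]
After op 5 [order #3] limit_sell(price=98, qty=7): fills=none; bids=[-] asks=[#3:7@98]
After op 6 [order #4] limit_sell(price=102, qty=8): fills=none; bids=[-] asks=[#3:7@98 #4:8@102]
After op 7 [order #5] market_buy(qty=5): fills=#5x#3:5@98; bids=[-] asks=[#3:2@98 #4:8@102]
After op 8 cancel(order #3): fills=none; bids=[-] asks=[#4:8@102]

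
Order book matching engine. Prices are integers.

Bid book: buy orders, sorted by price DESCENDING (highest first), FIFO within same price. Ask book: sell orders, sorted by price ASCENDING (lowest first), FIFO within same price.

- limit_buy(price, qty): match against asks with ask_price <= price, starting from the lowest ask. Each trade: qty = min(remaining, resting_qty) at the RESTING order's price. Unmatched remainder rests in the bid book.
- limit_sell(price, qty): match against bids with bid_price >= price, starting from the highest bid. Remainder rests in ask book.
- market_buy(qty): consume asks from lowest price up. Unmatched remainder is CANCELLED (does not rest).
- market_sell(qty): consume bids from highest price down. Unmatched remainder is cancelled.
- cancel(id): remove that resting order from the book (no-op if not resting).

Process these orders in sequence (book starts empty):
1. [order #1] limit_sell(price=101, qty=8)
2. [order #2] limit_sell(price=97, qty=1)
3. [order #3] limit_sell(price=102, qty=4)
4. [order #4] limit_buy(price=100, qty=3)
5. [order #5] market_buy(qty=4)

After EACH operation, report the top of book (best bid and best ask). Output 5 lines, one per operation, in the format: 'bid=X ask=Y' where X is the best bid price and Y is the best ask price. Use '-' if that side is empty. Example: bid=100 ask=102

Answer: bid=- ask=101
bid=- ask=97
bid=- ask=97
bid=100 ask=101
bid=100 ask=101

Derivation:
After op 1 [order #1] limit_sell(price=101, qty=8): fills=none; bids=[-] asks=[#1:8@101]
After op 2 [order #2] limit_sell(price=97, qty=1): fills=none; bids=[-] asks=[#2:1@97 #1:8@101]
After op 3 [order #3] limit_sell(price=102, qty=4): fills=none; bids=[-] asks=[#2:1@97 #1:8@101 #3:4@102]
After op 4 [order #4] limit_buy(price=100, qty=3): fills=#4x#2:1@97; bids=[#4:2@100] asks=[#1:8@101 #3:4@102]
After op 5 [order #5] market_buy(qty=4): fills=#5x#1:4@101; bids=[#4:2@100] asks=[#1:4@101 #3:4@102]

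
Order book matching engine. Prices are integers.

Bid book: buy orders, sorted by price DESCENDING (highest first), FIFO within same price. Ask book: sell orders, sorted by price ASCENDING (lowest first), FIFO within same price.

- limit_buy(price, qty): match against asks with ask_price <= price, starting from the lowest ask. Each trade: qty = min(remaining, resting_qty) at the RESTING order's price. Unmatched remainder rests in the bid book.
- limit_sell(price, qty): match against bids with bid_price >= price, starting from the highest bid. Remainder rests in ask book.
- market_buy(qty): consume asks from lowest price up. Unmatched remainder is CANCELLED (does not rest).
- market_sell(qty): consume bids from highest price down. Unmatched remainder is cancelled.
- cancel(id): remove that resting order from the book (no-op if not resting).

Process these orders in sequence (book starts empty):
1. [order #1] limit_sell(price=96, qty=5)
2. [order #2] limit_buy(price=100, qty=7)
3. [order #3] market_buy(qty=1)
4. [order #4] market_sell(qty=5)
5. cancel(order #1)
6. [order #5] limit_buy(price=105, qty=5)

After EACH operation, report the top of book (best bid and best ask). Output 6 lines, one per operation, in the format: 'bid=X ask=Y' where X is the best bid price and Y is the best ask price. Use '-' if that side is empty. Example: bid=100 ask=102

After op 1 [order #1] limit_sell(price=96, qty=5): fills=none; bids=[-] asks=[#1:5@96]
After op 2 [order #2] limit_buy(price=100, qty=7): fills=#2x#1:5@96; bids=[#2:2@100] asks=[-]
After op 3 [order #3] market_buy(qty=1): fills=none; bids=[#2:2@100] asks=[-]
After op 4 [order #4] market_sell(qty=5): fills=#2x#4:2@100; bids=[-] asks=[-]
After op 5 cancel(order #1): fills=none; bids=[-] asks=[-]
After op 6 [order #5] limit_buy(price=105, qty=5): fills=none; bids=[#5:5@105] asks=[-]

Answer: bid=- ask=96
bid=100 ask=-
bid=100 ask=-
bid=- ask=-
bid=- ask=-
bid=105 ask=-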